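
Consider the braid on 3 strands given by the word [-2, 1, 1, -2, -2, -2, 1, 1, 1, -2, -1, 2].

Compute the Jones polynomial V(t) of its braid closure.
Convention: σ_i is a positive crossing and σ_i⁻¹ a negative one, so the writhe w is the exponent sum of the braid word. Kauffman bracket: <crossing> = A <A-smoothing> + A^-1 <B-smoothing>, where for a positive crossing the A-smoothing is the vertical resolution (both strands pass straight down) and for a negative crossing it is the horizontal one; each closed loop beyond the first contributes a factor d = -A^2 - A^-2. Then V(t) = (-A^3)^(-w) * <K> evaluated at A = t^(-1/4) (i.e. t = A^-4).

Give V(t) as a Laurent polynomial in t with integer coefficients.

The presented braid s2^-1 s1 s1 s2^-1 s2^-1 s2^-1 s1 s1 s1 s2^-1 s1^-1 s2 on 3 strands reduces by inverse Markov moves (closure unchanged at each step):
  Deconjugate: the word is γ·β·γ⁻¹ with γ = s2^-1 s1 (prefix) and γ⁻¹ = s1^-1 s2 (suffix); strip both.
Reduced to β = s1 s2^-1 s2^-1 s2^-1 s1 s1 s1 s2^-1 on 3 strands, 8 crossings.
Compute on β:
Braid: s1 s2^-1 s2^-1 s2^-1 s1 s1 s1 s2^-1 on 3 strands, 8 crossings.
Writhe w = (#positive) - (#negative) = 4 - 4 = 0.
Enumerate smoothing states for the bracket polynomial. There are 2^8 = 256 states.
For each crossing: s=0 is the vertical smoothing, s=1 horizontal. Crossing k contributes A^(sign_k * (1 - 2*s_k)); loop factor d = -A^2 - A^-2.
Tabulate the states by total A-exponent and number of loops L (A-exp: L × count):
  A^8: L=5 ×1
  A^6: L=4 ×8
  A^4: L=3 ×25, L=5 ×3
  A^2: L=2 ×37, L=4 ×18, L=6 ×1
  A^0: L=1 ×25, L=3 ×37, L=5 ×8
  A^-2: L=2 ×37, L=4 ×18, L=6 ×1
  A^-4: L=3 ×25, L=5 ×3
  A^-6: L=4 ×8
  A^-8: L=5 ×1
Each group contributes A^e * Σ count * d^(L-1):
Powers of d = -A^2 - A^-2: d^2 = A^4 + 2 + A^-4; d^3 = -A^6 - 3*A^2 - 3*A^-2 - A^-6; d^4 = A^8 + 4*A^4 + 6 + 4*A^-4 + A^-8; d^5 = -A^10 - 5*A^6 - 10*A^2 - 10*A^-2 - 5*A^-6 - A^-10.
  A^8 * (d^4) = A^16 + 4*A^12 + 6*A^8 + 4*A^4 + 1
  A^6 * (8*d^3) = -8*A^12 - 24*A^8 - 24*A^4 - 8
  A^4 * (25*d^2 + 3*d^4) = 3*A^12 + 37*A^8 + 68*A^4 + 37 + 3*A^-4
  A^2 * (37*d + 18*d^3 + d^5) = -A^12 - 23*A^8 - 101*A^4 - 101 - 23*A^-4 - A^-8
  A^0 * (25 + 37*d^2 + 8*d^4) = 8*A^8 + 69*A^4 + 147 + 69*A^-4 + 8*A^-8
  A^-2 * (37*d + 18*d^3 + d^5) = -A^8 - 23*A^4 - 101 - 101*A^-4 - 23*A^-8 - A^-12
  A^-4 * (25*d^2 + 3*d^4) = 3*A^4 + 37 + 68*A^-4 + 37*A^-8 + 3*A^-12
  A^-6 * (8*d^3) = -8 - 24*A^-4 - 24*A^-8 - 8*A^-12
  A^-8 * (d^4) = 1 + 4*A^-4 + 6*A^-8 + 4*A^-12 + A^-16
Summing the groups: <K> = A^16 - 2*A^12 + 3*A^8 - 4*A^4 + 5 - 4*A^-4 + 3*A^-8 - 2*A^-12 + A^-16
Normalise by the writhe: (-A^3)^(-w) = (-A^3)^(0) = 1, so f(A) = 1 * <K> = A^16 - 2*A^12 + 3*A^8 - 4*A^4 + 5 - 4*A^-4 + 3*A^-8 - 2*A^-12 + A^-16.
Substitute A = t^(-1/4), i.e. A^e → t^(-e/4): V(t) = t^4 - 2*t^3 + 3*t^2 - 4*t + 5 - 4*t^-1 + 3*t^-2 - 2*t^-3 + t^-4

Answer: t^4 - 2*t^3 + 3*t^2 - 4*t + 5 - 4*t^-1 + 3*t^-2 - 2*t^-3 + t^-4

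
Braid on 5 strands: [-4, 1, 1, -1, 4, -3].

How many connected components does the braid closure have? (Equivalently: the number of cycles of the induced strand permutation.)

Track the strand permutation on 5 strands, starting from identity.
  step 1: s4^-1 swaps positions 4,5 -> [1 2 3 5 4]
  step 2: s1 swaps positions 1,2 -> [2 1 3 5 4]
  step 3: s1 swaps positions 1,2 -> [1 2 3 5 4]
  step 4: s1^-1 swaps positions 1,2 -> [2 1 3 5 4]
  step 5: s4 swaps positions 4,5 -> [2 1 3 4 5]
  step 6: s3^-1 swaps positions 3,4 -> [2 1 4 3 5]
Final permutation (position -> original strand): [2 1 4 3 5]
Closure components = cycle count of this permutation = 3.

Answer: 3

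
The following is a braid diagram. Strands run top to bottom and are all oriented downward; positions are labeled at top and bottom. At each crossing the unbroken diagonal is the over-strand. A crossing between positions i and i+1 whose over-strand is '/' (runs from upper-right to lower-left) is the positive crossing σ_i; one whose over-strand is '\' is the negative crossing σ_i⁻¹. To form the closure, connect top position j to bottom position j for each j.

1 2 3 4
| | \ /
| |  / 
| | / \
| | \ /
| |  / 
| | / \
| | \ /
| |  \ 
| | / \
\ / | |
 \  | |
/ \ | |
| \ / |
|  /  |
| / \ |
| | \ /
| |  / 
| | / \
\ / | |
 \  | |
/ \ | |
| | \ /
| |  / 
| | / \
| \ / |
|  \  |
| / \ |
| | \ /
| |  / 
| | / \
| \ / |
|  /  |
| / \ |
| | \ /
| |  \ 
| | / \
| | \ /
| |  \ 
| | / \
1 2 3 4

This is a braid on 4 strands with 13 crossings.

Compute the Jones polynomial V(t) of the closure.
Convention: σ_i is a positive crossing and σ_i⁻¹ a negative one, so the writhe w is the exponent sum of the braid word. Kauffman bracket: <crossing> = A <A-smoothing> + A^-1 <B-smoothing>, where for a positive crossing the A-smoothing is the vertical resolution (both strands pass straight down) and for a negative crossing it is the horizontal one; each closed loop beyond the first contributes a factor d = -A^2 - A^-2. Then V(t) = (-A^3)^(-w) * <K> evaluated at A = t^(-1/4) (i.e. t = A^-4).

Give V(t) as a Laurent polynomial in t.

Reading the diagram top to bottom ('/'-over between positions i,i+1 = s_i, '\'-over = s_i^-1): braid word = s3 s3 s3^-1 s1^-1 s2 s3 s1^-1 s3 s2^-1 s3 s2 s3^-1 s3^-1.
The presented braid s3 s3 s3^-1 s1^-1 s2 s3 s1^-1 s3 s2^-1 s3 s2 s3^-1 s3^-1 on 4 strands reduces by inverse Markov moves (closure unchanged at each step):
  Deconjugate: the word is γ·β·γ⁻¹ with γ = s3 s3 (prefix) and γ⁻¹ = s3^-1 s3^-1 (suffix); strip both.
Reduced to β = s3^-1 s1^-1 s2 s3 s1^-1 s3 s2^-1 s3 s2 on 4 strands, 9 crossings.
Compute on β:
Braid: s3^-1 s1^-1 s2 s3 s1^-1 s3 s2^-1 s3 s2 on 4 strands, 9 crossings.
Writhe w = (#positive) - (#negative) = 5 - 4 = 1.
State-sum expansion of <K>. There are 2^9 = 512 states.
For each crossing: s=0 is the vertical smoothing, s=1 horizontal. Crossing k contributes A^(sign_k * (1 - 2*s_k)); loop factor d = -A^2 - A^-2.
Tabulate the states by total A-exponent and number of loops L (A-exp: L × count):
  A^9: L=2 ×1
  A^7: L=1 ×3, L=3 ×6
  A^5: L=2 ×26, L=4 ×10
  A^3: L=1 ×21, L=3 ×58, L=5 ×5
  A^1: L=2 ×86, L=4 ×39, L=6 ×1
  A^-1: L=1 ×35, L=3 ×80, L=5 ×11
  A^-3: L=2 ×53, L=4 ×30, L=6 ×1
  A^-5: L=3 ×32, L=5 ×4
  A^-7: L=4 ×9
  A^-9: L=5 ×1
Each group contributes A^e * Σ count * d^(L-1):
Powers of d = -A^2 - A^-2: d^2 = A^4 + 2 + A^-4; d^3 = -A^6 - 3*A^2 - 3*A^-2 - A^-6; d^4 = A^8 + 4*A^4 + 6 + 4*A^-4 + A^-8; d^5 = -A^10 - 5*A^6 - 10*A^2 - 10*A^-2 - 5*A^-6 - A^-10.
  A^9 * (d) = -A^11 - A^7
  A^7 * (3 + 6*d^2) = 6*A^11 + 15*A^7 + 6*A^3
  A^5 * (26*d + 10*d^3) = -10*A^11 - 56*A^7 - 56*A^3 - 10*A^-1
  A^3 * (21 + 58*d^2 + 5*d^4) = 5*A^11 + 78*A^7 + 167*A^3 + 78*A^-1 + 5*A^-5
  A^1 * (86*d + 39*d^3 + d^5) = -A^11 - 44*A^7 - 213*A^3 - 213*A^-1 - 44*A^-5 - A^-9
  A^-1 * (35 + 80*d^2 + 11*d^4) = 11*A^7 + 124*A^3 + 261*A^-1 + 124*A^-5 + 11*A^-9
  A^-3 * (53*d + 30*d^3 + d^5) = -A^7 - 35*A^3 - 153*A^-1 - 153*A^-5 - 35*A^-9 - A^-13
  A^-5 * (32*d^2 + 4*d^4) = 4*A^3 + 48*A^-1 + 88*A^-5 + 48*A^-9 + 4*A^-13
  A^-7 * (9*d^3) = -9*A^-1 - 27*A^-5 - 27*A^-9 - 9*A^-13
  A^-9 * (d^4) = A^-1 + 4*A^-5 + 6*A^-9 + 4*A^-13 + A^-17
Summing the groups: <K> = -A^11 + 2*A^7 - 3*A^3 + 3*A^-1 - 3*A^-5 + 2*A^-9 - 2*A^-13 + A^-17
Normalise by the writhe: (-A^3)^(-w) = (-A^3)^(-1) = -A^-3, so f(A) = -A^-3 * <K> = A^8 - 2*A^4 + 3 - 3*A^-4 + 3*A^-8 - 2*A^-12 + 2*A^-16 - A^-20.
Substitute A = t^(-1/4), i.e. A^e → t^(-e/4): V(t) = -t^5 + 2*t^4 - 2*t^3 + 3*t^2 - 3*t + 3 - 2*t^-1 + t^-2

Answer: -t^5 + 2*t^4 - 2*t^3 + 3*t^2 - 3*t + 3 - 2*t^-1 + t^-2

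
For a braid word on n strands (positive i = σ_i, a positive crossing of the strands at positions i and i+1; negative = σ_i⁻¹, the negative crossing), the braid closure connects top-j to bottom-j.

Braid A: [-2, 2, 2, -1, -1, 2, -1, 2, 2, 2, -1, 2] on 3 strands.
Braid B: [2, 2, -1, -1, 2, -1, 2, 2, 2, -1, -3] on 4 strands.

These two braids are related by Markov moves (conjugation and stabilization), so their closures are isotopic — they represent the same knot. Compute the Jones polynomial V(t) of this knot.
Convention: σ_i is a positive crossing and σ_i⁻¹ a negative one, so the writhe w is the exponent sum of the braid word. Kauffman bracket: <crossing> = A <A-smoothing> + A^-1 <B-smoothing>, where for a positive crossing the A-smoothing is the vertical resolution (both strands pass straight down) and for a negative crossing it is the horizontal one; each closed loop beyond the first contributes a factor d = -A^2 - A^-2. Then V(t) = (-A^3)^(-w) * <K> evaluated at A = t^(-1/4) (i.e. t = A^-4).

t^7 - 3*t^6 + 6*t^5 - 9*t^4 + 11*t^3 - 12*t^2 + 11*t - 8 + 6*t^-1 - 3*t^-2 + t^-3

Derivation:
Markov-equivalent braids have isotopic closures, hence identical knot invariants. Strip the Markov moves from each word to reach a common short braid β, then compute V(t) once on β.
Braid A: s2^-1 s2 s2 s1^-1 s1^-1 s2 s1^-1 s2 s2 s2 s1^-1 s2 on 3 strands reduces by inverse Markov moves (closure unchanged at each step):
  Deconjugate: the word is γ·β·γ⁻¹ with γ = s2^-1 (prefix) and γ⁻¹ = s2 (suffix); strip both.
Reduced to β = s2 s2 s1^-1 s1^-1 s2 s1^-1 s2 s2 s2 s1^-1 on 3 strands, 10 crossings.
Braid B: s2 s2 s1^-1 s1^-1 s2 s1^-1 s2 s2 s2 s1^-1 s3^-1 on 4 strands reduces by inverse Markov moves (closure unchanged at each step):
  Destabilize: the word has the form β·s3^-1 where s3^-1 occurs only as the final letter (β ∈ B_3); drop it and the last strand → 3 strands.
Reduced to β = s2 s2 s1^-1 s1^-1 s2 s1^-1 s2 s2 s2 s1^-1 on 3 strands, 10 crossings.
Both give the same β = s2 s2 s1^-1 s1^-1 s2 s1^-1 s2 s2 s2 s1^-1 on 3 strands, so one state sum suffices:
Braid: s2 s2 s1^-1 s1^-1 s2 s1^-1 s2 s2 s2 s1^-1 on 3 strands, 10 crossings.
Writhe w = (#positive) - (#negative) = 6 - 4 = 2.
State-sum expansion of <K>. There are 2^10 = 1024 states.
For each crossing: s=0 is the vertical smoothing, s=1 horizontal. Crossing k contributes A^(sign_k * (1 - 2*s_k)); loop factor d = -A^2 - A^-2.
Tabulate the states by total A-exponent and number of loops L (A-exp: L × count):
  A^10: L=5 ×1
  A^8: L=4 ×10
  A^6: L=3 ×41, L=5 ×4
  A^4: L=2 ×81, L=4 ×38, L=6 ×1
  A^2: L=1 ×71, L=3 ×117, L=5 ×22
  A^0: L=2 ×154, L=4 ×91, L=6 ×7
  A^-2: L=3 ×168, L=5 ×41, L=7 ×1
  A^-4: L=4 ×110, L=6 ×10
  A^-6: L=5 ×44, L=7 ×1
  A^-8: L=6 ×10
  A^-10: L=7 ×1
Each group contributes A^e * Σ count * d^(L-1):
Powers of d = -A^2 - A^-2: d^2 = A^4 + 2 + A^-4; d^3 = -A^6 - 3*A^2 - 3*A^-2 - A^-6; d^4 = A^8 + 4*A^4 + 6 + 4*A^-4 + A^-8; d^5 = -A^10 - 5*A^6 - 10*A^2 - 10*A^-2 - 5*A^-6 - A^-10; d^6 = A^12 + 6*A^8 + 15*A^4 + 20 + 15*A^-4 + 6*A^-8 + A^-12.
  A^10 * (d^4) = A^18 + 4*A^14 + 6*A^10 + 4*A^6 + A^2
  A^8 * (10*d^3) = -10*A^14 - 30*A^10 - 30*A^6 - 10*A^2
  A^6 * (41*d^2 + 4*d^4) = 4*A^14 + 57*A^10 + 106*A^6 + 57*A^2 + 4*A^-2
  A^4 * (81*d + 38*d^3 + d^5) = -A^14 - 43*A^10 - 205*A^6 - 205*A^2 - 43*A^-2 - A^-6
  A^2 * (71 + 117*d^2 + 22*d^4) = 22*A^10 + 205*A^6 + 437*A^2 + 205*A^-2 + 22*A^-6
  A^0 * (154*d + 91*d^3 + 7*d^5) = -7*A^10 - 126*A^6 - 497*A^2 - 497*A^-2 - 126*A^-6 - 7*A^-10
  A^-2 * (168*d^2 + 41*d^4 + d^6) = A^10 + 47*A^6 + 347*A^2 + 602*A^-2 + 347*A^-6 + 47*A^-10 + A^-14
  A^-4 * (110*d^3 + 10*d^5) = -10*A^6 - 160*A^2 - 430*A^-2 - 430*A^-6 - 160*A^-10 - 10*A^-14
  A^-6 * (44*d^4 + d^6) = A^6 + 50*A^2 + 191*A^-2 + 284*A^-6 + 191*A^-10 + 50*A^-14 + A^-18
  A^-8 * (10*d^5) = -10*A^2 - 50*A^-2 - 100*A^-6 - 100*A^-10 - 50*A^-14 - 10*A^-18
  A^-10 * (d^6) = A^2 + 6*A^-2 + 15*A^-6 + 20*A^-10 + 15*A^-14 + 6*A^-18 + A^-22
Summing the groups: <K> = A^18 - 3*A^14 + 6*A^10 - 8*A^6 + 11*A^2 - 12*A^-2 + 11*A^-6 - 9*A^-10 + 6*A^-14 - 3*A^-18 + A^-22
Normalise by the writhe: (-A^3)^(-w) = (-A^3)^(-2) = A^-6, so f(A) = A^-6 * <K> = A^12 - 3*A^8 + 6*A^4 - 8 + 11*A^-4 - 12*A^-8 + 11*A^-12 - 9*A^-16 + 6*A^-20 - 3*A^-24 + A^-28.
Substitute A = t^(-1/4), i.e. A^e → t^(-e/4): V(t) = t^7 - 3*t^6 + 6*t^5 - 9*t^4 + 11*t^3 - 12*t^2 + 11*t - 8 + 6*t^-1 - 3*t^-2 + t^-3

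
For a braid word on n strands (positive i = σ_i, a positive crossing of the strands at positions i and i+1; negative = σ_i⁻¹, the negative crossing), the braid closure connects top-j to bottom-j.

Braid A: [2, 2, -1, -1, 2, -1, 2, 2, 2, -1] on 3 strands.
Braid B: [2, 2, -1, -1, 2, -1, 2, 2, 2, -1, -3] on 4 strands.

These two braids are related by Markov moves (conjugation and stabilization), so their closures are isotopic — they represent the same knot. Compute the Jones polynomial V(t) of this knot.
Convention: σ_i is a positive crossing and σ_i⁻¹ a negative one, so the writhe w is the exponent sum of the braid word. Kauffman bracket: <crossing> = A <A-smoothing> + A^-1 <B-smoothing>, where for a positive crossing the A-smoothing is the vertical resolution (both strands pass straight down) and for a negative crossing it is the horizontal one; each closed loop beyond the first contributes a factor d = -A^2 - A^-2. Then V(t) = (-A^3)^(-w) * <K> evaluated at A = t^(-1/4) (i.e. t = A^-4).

Markov-equivalent braids have isotopic closures, hence identical knot invariants. Strip the Markov moves from each word to reach a common short braid β, then compute V(t) once on β.
Braid A: s2 s2 s1^-1 s1^-1 s2 s1^-1 s2 s2 s2 s1^-1 on 3 strands has no conjugating prefix/suffix or stabilization to strip; take β = s2 s2 s1^-1 s1^-1 s2 s1^-1 s2 s2 s2 s1^-1.
Braid B: s2 s2 s1^-1 s1^-1 s2 s1^-1 s2 s2 s2 s1^-1 s3^-1 on 4 strands reduces by inverse Markov moves (closure unchanged at each step):
  Destabilize: the word has the form β·s3^-1 where s3^-1 occurs only as the final letter (β ∈ B_3); drop it and the last strand → 3 strands.
Reduced to β = s2 s2 s1^-1 s1^-1 s2 s1^-1 s2 s2 s2 s1^-1 on 3 strands, 10 crossings.
Both give the same β = s2 s2 s1^-1 s1^-1 s2 s1^-1 s2 s2 s2 s1^-1 on 3 strands, so one state sum suffices:
Braid: s2 s2 s1^-1 s1^-1 s2 s1^-1 s2 s2 s2 s1^-1 on 3 strands, 10 crossings.
Writhe w = (#positive) - (#negative) = 6 - 4 = 2.
Enumerate smoothing states for the bracket polynomial. There are 2^10 = 1024 states.
Smooth each crossing (0=||, 1=⌣⌢); contribution A^(Σ sign_k(1-2s_k)) * d^(L-1).
Tabulate the states by total A-exponent and number of loops L (A-exp: L × count):
  A^10: L=5 ×1
  A^8: L=4 ×10
  A^6: L=3 ×41, L=5 ×4
  A^4: L=2 ×81, L=4 ×38, L=6 ×1
  A^2: L=1 ×71, L=3 ×117, L=5 ×22
  A^0: L=2 ×154, L=4 ×91, L=6 ×7
  A^-2: L=3 ×168, L=5 ×41, L=7 ×1
  A^-4: L=4 ×110, L=6 ×10
  A^-6: L=5 ×44, L=7 ×1
  A^-8: L=6 ×10
  A^-10: L=7 ×1
Each group contributes A^e * Σ count * d^(L-1):
Powers of d = -A^2 - A^-2: d^2 = A^4 + 2 + A^-4; d^3 = -A^6 - 3*A^2 - 3*A^-2 - A^-6; d^4 = A^8 + 4*A^4 + 6 + 4*A^-4 + A^-8; d^5 = -A^10 - 5*A^6 - 10*A^2 - 10*A^-2 - 5*A^-6 - A^-10; d^6 = A^12 + 6*A^8 + 15*A^4 + 20 + 15*A^-4 + 6*A^-8 + A^-12.
  A^10 * (d^4) = A^18 + 4*A^14 + 6*A^10 + 4*A^6 + A^2
  A^8 * (10*d^3) = -10*A^14 - 30*A^10 - 30*A^6 - 10*A^2
  A^6 * (41*d^2 + 4*d^4) = 4*A^14 + 57*A^10 + 106*A^6 + 57*A^2 + 4*A^-2
  A^4 * (81*d + 38*d^3 + d^5) = -A^14 - 43*A^10 - 205*A^6 - 205*A^2 - 43*A^-2 - A^-6
  A^2 * (71 + 117*d^2 + 22*d^4) = 22*A^10 + 205*A^6 + 437*A^2 + 205*A^-2 + 22*A^-6
  A^0 * (154*d + 91*d^3 + 7*d^5) = -7*A^10 - 126*A^6 - 497*A^2 - 497*A^-2 - 126*A^-6 - 7*A^-10
  A^-2 * (168*d^2 + 41*d^4 + d^6) = A^10 + 47*A^6 + 347*A^2 + 602*A^-2 + 347*A^-6 + 47*A^-10 + A^-14
  A^-4 * (110*d^3 + 10*d^5) = -10*A^6 - 160*A^2 - 430*A^-2 - 430*A^-6 - 160*A^-10 - 10*A^-14
  A^-6 * (44*d^4 + d^6) = A^6 + 50*A^2 + 191*A^-2 + 284*A^-6 + 191*A^-10 + 50*A^-14 + A^-18
  A^-8 * (10*d^5) = -10*A^2 - 50*A^-2 - 100*A^-6 - 100*A^-10 - 50*A^-14 - 10*A^-18
  A^-10 * (d^6) = A^2 + 6*A^-2 + 15*A^-6 + 20*A^-10 + 15*A^-14 + 6*A^-18 + A^-22
Summing the groups: <K> = A^18 - 3*A^14 + 6*A^10 - 8*A^6 + 11*A^2 - 12*A^-2 + 11*A^-6 - 9*A^-10 + 6*A^-14 - 3*A^-18 + A^-22
Normalise by the writhe: (-A^3)^(-w) = (-A^3)^(-2) = A^-6, so f(A) = A^-6 * <K> = A^12 - 3*A^8 + 6*A^4 - 8 + 11*A^-4 - 12*A^-8 + 11*A^-12 - 9*A^-16 + 6*A^-20 - 3*A^-24 + A^-28.
Substitute A = t^(-1/4), i.e. A^e → t^(-e/4): V(t) = t^7 - 3*t^6 + 6*t^5 - 9*t^4 + 11*t^3 - 12*t^2 + 11*t - 8 + 6*t^-1 - 3*t^-2 + t^-3

Answer: t^7 - 3*t^6 + 6*t^5 - 9*t^4 + 11*t^3 - 12*t^2 + 11*t - 8 + 6*t^-1 - 3*t^-2 + t^-3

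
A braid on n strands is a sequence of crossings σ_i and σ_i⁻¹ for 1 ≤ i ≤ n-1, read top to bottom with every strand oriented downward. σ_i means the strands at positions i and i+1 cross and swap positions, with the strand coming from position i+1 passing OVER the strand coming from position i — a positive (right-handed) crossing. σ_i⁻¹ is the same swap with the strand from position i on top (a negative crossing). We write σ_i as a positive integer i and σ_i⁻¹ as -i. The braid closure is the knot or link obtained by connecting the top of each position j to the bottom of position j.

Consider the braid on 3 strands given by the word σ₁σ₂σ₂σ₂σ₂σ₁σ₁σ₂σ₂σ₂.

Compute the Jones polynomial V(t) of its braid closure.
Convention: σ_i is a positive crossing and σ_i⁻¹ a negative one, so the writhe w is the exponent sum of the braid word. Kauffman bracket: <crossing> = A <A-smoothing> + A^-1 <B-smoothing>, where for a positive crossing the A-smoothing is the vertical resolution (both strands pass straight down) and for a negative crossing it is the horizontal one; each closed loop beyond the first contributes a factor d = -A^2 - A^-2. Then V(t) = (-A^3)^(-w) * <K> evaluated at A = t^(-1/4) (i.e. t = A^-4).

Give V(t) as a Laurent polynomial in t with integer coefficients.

Braid: s1 s2 s2 s2 s2 s1 s1 s2 s2 s2 on 3 strands, 10 crossings.
Writhe w = (#positive) - (#negative) = 10 - 0 = 10.
Enumerate smoothing states for the bracket polynomial. There are 2^10 = 1024 states.
Each crossing splits two ways (0=vertical, 1=horizontal). The state's weight is A^(#A-smoothings - #B-smoothings) * d^(loops - 1).
Tabulate the states by total A-exponent and number of loops L (A-exp: L × count):
  A^10: L=3 ×1
  A^8: L=2 ×10
  A^6: L=1 ×21, L=3 ×24
  A^4: L=2 ×84, L=4 ×36
  A^2: L=1 ×24, L=3 ×151, L=5 ×35
  A^0: L=2 ×72, L=4 ×159, L=6 ×21
  A^-2: L=3 ×98, L=5 ×105, L=7 ×7
  A^-4: L=4 ×76, L=6 ×43, L=8 ×1
  A^-6: L=5 ×35, L=7 ×10
  A^-8: L=6 ×9, L=8 ×1
  A^-10: L=7 ×1
Each group contributes A^e * Σ count * d^(L-1):
Powers of d = -A^2 - A^-2: d^2 = A^4 + 2 + A^-4; d^3 = -A^6 - 3*A^2 - 3*A^-2 - A^-6; d^4 = A^8 + 4*A^4 + 6 + 4*A^-4 + A^-8; d^5 = -A^10 - 5*A^6 - 10*A^2 - 10*A^-2 - 5*A^-6 - A^-10; d^6 = A^12 + 6*A^8 + 15*A^4 + 20 + 15*A^-4 + 6*A^-8 + A^-12; d^7 = -A^14 - 7*A^10 - 21*A^6 - 35*A^2 - 35*A^-2 - 21*A^-6 - 7*A^-10 - A^-14.
  A^10 * (d^2) = A^14 + 2*A^10 + A^6
  A^8 * (10*d) = -10*A^10 - 10*A^6
  A^6 * (21 + 24*d^2) = 24*A^10 + 69*A^6 + 24*A^2
  A^4 * (84*d + 36*d^3) = -36*A^10 - 192*A^6 - 192*A^2 - 36*A^-2
  A^2 * (24 + 151*d^2 + 35*d^4) = 35*A^10 + 291*A^6 + 536*A^2 + 291*A^-2 + 35*A^-6
  A^0 * (72*d + 159*d^3 + 21*d^5) = -21*A^10 - 264*A^6 - 759*A^2 - 759*A^-2 - 264*A^-6 - 21*A^-10
  A^-2 * (98*d^2 + 105*d^4 + 7*d^6) = 7*A^10 + 147*A^6 + 623*A^2 + 966*A^-2 + 623*A^-6 + 147*A^-10 + 7*A^-14
  A^-4 * (76*d^3 + 43*d^5 + d^7) = -A^10 - 50*A^6 - 312*A^2 - 693*A^-2 - 693*A^-6 - 312*A^-10 - 50*A^-14 - A^-18
  A^-6 * (35*d^4 + 10*d^6) = 10*A^6 + 95*A^2 + 290*A^-2 + 410*A^-6 + 290*A^-10 + 95*A^-14 + 10*A^-18
  A^-8 * (9*d^5 + d^7) = -A^6 - 16*A^2 - 66*A^-2 - 125*A^-6 - 125*A^-10 - 66*A^-14 - 16*A^-18 - A^-22
  A^-10 * (d^6) = A^2 + 6*A^-2 + 15*A^-6 + 20*A^-10 + 15*A^-14 + 6*A^-18 + A^-22
Summing the groups: <K> = A^14 + A^6 - A^-2 + A^-6 - A^-10 + A^-14 - A^-18
Normalise by the writhe: (-A^3)^(-w) = (-A^3)^(-10) = A^-30, so f(A) = A^-30 * <K> = A^-16 + A^-24 - A^-32 + A^-36 - A^-40 + A^-44 - A^-48.
Substitute A = t^(-1/4), i.e. A^e → t^(-e/4): V(t) = -t^12 + t^11 - t^10 + t^9 - t^8 + t^6 + t^4

Answer: -t^12 + t^11 - t^10 + t^9 - t^8 + t^6 + t^4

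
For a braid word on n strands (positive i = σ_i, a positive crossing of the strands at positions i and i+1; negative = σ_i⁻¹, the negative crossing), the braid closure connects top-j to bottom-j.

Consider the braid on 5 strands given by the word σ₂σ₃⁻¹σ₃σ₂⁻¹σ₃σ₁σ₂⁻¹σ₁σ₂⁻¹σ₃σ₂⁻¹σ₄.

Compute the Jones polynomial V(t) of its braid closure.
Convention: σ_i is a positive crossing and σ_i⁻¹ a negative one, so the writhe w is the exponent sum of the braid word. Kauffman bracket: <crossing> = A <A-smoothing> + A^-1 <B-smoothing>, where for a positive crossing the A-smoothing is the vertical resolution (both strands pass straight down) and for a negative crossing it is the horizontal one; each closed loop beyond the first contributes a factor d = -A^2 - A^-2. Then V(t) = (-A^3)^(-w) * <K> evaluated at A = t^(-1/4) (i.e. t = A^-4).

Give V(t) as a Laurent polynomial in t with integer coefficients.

The presented braid s2 s3^-1 s3 s2^-1 s3 s1 s2^-1 s1 s2^-1 s3 s2^-1 s4 on 5 strands reduces by inverse Markov moves (closure unchanged at each step):
  Destabilize: the word has the form β·s4 where s4 occurs only as the final letter (β ∈ B_4); drop it and the last strand → 4 strands.
  Deconjugate: the word is γ·β·γ⁻¹ with γ = s2 s3^-1 (prefix) and γ⁻¹ = s3 s2^-1 (suffix); strip both.
Reduced to β = s3 s2^-1 s3 s1 s2^-1 s1 s2^-1 on 4 strands, 7 crossings.
Compute on β:
Braid: s3 s2^-1 s3 s1 s2^-1 s1 s2^-1 on 4 strands, 7 crossings.
Writhe w = (#positive) - (#negative) = 4 - 3 = 1.
Enumerate smoothing states for the bracket polynomial. There are 2^7 = 128 states.
Each crossing splits two ways (0=vertical, 1=horizontal). The state's weight is A^(#A-smoothings - #B-smoothings) * d^(loops - 1).
Tabulate the states by total A-exponent and number of loops L (A-exp: L × count):
  A^7: L=5 ×1
  A^5: L=4 ×7
  A^3: L=3 ×21
  A^1: L=2 ×32, L=4 ×3
  A^-1: L=1 ×21, L=3 ×14
  A^-3: L=2 ×19, L=4 ×2
  A^-5: L=3 ×7
  A^-7: L=4 ×1
Each group contributes A^e * Σ count * d^(L-1):
Powers of d = -A^2 - A^-2: d^2 = A^4 + 2 + A^-4; d^3 = -A^6 - 3*A^2 - 3*A^-2 - A^-6; d^4 = A^8 + 4*A^4 + 6 + 4*A^-4 + A^-8.
  A^7 * (d^4) = A^15 + 4*A^11 + 6*A^7 + 4*A^3 + A^-1
  A^5 * (7*d^3) = -7*A^11 - 21*A^7 - 21*A^3 - 7*A^-1
  A^3 * (21*d^2) = 21*A^7 + 42*A^3 + 21*A^-1
  A^1 * (32*d + 3*d^3) = -3*A^7 - 41*A^3 - 41*A^-1 - 3*A^-5
  A^-1 * (21 + 14*d^2) = 14*A^3 + 49*A^-1 + 14*A^-5
  A^-3 * (19*d + 2*d^3) = -2*A^3 - 25*A^-1 - 25*A^-5 - 2*A^-9
  A^-5 * (7*d^2) = 7*A^-1 + 14*A^-5 + 7*A^-9
  A^-7 * (d^3) = -A^-1 - 3*A^-5 - 3*A^-9 - A^-13
Summing the groups: <K> = A^15 - 3*A^11 + 3*A^7 - 4*A^3 + 4*A^-1 - 3*A^-5 + 2*A^-9 - A^-13
Normalise by the writhe: (-A^3)^(-w) = (-A^3)^(-1) = -A^-3, so f(A) = -A^-3 * <K> = -A^12 + 3*A^8 - 3*A^4 + 4 - 4*A^-4 + 3*A^-8 - 2*A^-12 + A^-16.
Substitute A = t^(-1/4), i.e. A^e → t^(-e/4): V(t) = t^4 - 2*t^3 + 3*t^2 - 4*t + 4 - 3*t^-1 + 3*t^-2 - t^-3

Answer: t^4 - 2*t^3 + 3*t^2 - 4*t + 4 - 3*t^-1 + 3*t^-2 - t^-3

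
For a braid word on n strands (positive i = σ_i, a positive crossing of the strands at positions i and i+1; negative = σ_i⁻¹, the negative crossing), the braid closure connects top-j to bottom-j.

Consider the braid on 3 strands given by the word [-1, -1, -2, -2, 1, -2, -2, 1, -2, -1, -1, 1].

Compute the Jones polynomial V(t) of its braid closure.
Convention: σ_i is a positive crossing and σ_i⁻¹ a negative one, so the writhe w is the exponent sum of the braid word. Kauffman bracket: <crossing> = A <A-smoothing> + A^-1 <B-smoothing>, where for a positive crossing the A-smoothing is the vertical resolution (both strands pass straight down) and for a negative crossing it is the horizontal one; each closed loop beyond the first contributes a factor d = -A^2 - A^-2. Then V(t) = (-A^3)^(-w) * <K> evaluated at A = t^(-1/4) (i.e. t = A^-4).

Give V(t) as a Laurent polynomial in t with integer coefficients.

2*t^-2 - 3*t^-3 + 6*t^-4 - 7*t^-5 + 7*t^-6 - 7*t^-7 + 5*t^-8 - 3*t^-9 + t^-10

Derivation:
The presented braid s1^-1 s1^-1 s2^-1 s2^-1 s1 s2^-1 s2^-1 s1 s2^-1 s1^-1 s1^-1 s1 on 3 strands reduces by inverse Markov moves (closure unchanged at each step):
  Deconjugate: the word is γ·β·γ⁻¹ with γ = s1^-1 (prefix) and γ⁻¹ = s1 (suffix); strip both.
Reduced to β = s1^-1 s2^-1 s2^-1 s1 s2^-1 s2^-1 s1 s2^-1 s1^-1 s1^-1 on 3 strands, 10 crossings.
Compute on β:
Braid: s1^-1 s2^-1 s2^-1 s1 s2^-1 s2^-1 s1 s2^-1 s1^-1 s1^-1 on 3 strands, 10 crossings.
Writhe w = (#positive) - (#negative) = 2 - 8 = -6.
Computing the Kauffman bracket via state sum. There are 2^10 = 1024 states.
Each crossing splits two ways (0=vertical, 1=horizontal). The state's weight is A^(#A-smoothings - #B-smoothings) * d^(loops - 1).
Tabulate the states by total A-exponent and number of loops L (A-exp: L × count):
  A^10: L=7 ×1
  A^8: L=6 ×10
  A^6: L=5 ×44, L=7 ×1
  A^4: L=4 ×110, L=6 ×10
  A^2: L=3 ×166, L=5 ×44
  A^0: L=2 ×144, L=4 ×106, L=6 ×2
  A^-2: L=1 ×57, L=3 ×140, L=5 ×13
  A^-4: L=2 ×91, L=4 ×28, L=6 ×1
  A^-6: L=1 ×16, L=3 ×26, L=5 ×3
  A^-8: L=2 ×7, L=4 ×3
  A^-10: L=3 ×1
Each group contributes A^e * Σ count * d^(L-1):
Powers of d = -A^2 - A^-2: d^2 = A^4 + 2 + A^-4; d^3 = -A^6 - 3*A^2 - 3*A^-2 - A^-6; d^4 = A^8 + 4*A^4 + 6 + 4*A^-4 + A^-8; d^5 = -A^10 - 5*A^6 - 10*A^2 - 10*A^-2 - 5*A^-6 - A^-10; d^6 = A^12 + 6*A^8 + 15*A^4 + 20 + 15*A^-4 + 6*A^-8 + A^-12.
  A^10 * (d^6) = A^22 + 6*A^18 + 15*A^14 + 20*A^10 + 15*A^6 + 6*A^2 + A^-2
  A^8 * (10*d^5) = -10*A^18 - 50*A^14 - 100*A^10 - 100*A^6 - 50*A^2 - 10*A^-2
  A^6 * (44*d^4 + d^6) = A^18 + 50*A^14 + 191*A^10 + 284*A^6 + 191*A^2 + 50*A^-2 + A^-6
  A^4 * (110*d^3 + 10*d^5) = -10*A^14 - 160*A^10 - 430*A^6 - 430*A^2 - 160*A^-2 - 10*A^-6
  A^2 * (166*d^2 + 44*d^4) = 44*A^10 + 342*A^6 + 596*A^2 + 342*A^-2 + 44*A^-6
  A^0 * (144*d + 106*d^3 + 2*d^5) = -2*A^10 - 116*A^6 - 482*A^2 - 482*A^-2 - 116*A^-6 - 2*A^-10
  A^-2 * (57 + 140*d^2 + 13*d^4) = 13*A^6 + 192*A^2 + 415*A^-2 + 192*A^-6 + 13*A^-10
  A^-4 * (91*d + 28*d^3 + d^5) = -A^6 - 33*A^2 - 185*A^-2 - 185*A^-6 - 33*A^-10 - A^-14
  A^-6 * (16 + 26*d^2 + 3*d^4) = 3*A^2 + 38*A^-2 + 86*A^-6 + 38*A^-10 + 3*A^-14
  A^-8 * (7*d + 3*d^3) = -3*A^-2 - 16*A^-6 - 16*A^-10 - 3*A^-14
  A^-10 * (d^2) = A^-6 + 2*A^-10 + A^-14
Summing the groups: <K> = A^22 - 3*A^18 + 5*A^14 - 7*A^10 + 7*A^6 - 7*A^2 + 6*A^-2 - 3*A^-6 + 2*A^-10
Normalise by the writhe: (-A^3)^(-w) = (-A^3)^(6) = A^18, so f(A) = A^18 * <K> = A^40 - 3*A^36 + 5*A^32 - 7*A^28 + 7*A^24 - 7*A^20 + 6*A^16 - 3*A^12 + 2*A^8.
Substitute A = t^(-1/4), i.e. A^e → t^(-e/4): V(t) = 2*t^-2 - 3*t^-3 + 6*t^-4 - 7*t^-5 + 7*t^-6 - 7*t^-7 + 5*t^-8 - 3*t^-9 + t^-10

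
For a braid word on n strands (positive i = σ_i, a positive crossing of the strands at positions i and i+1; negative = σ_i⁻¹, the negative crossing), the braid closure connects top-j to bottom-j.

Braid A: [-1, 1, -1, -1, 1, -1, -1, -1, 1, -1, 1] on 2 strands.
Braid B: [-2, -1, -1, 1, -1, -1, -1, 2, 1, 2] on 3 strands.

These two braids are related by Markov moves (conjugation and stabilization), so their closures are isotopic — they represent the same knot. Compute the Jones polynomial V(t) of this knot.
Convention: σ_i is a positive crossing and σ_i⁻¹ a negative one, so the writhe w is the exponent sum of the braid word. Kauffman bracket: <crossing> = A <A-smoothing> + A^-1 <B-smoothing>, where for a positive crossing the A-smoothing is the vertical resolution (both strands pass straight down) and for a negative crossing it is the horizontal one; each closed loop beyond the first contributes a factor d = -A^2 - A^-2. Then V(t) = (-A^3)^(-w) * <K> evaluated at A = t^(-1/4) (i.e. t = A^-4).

t^-1 + t^-3 - t^-4

Derivation:
Markov-equivalent braids have isotopic closures, hence identical knot invariants. Strip the Markov moves from each word to reach a common short braid β, then compute V(t) once on β.
Braid A: s1^-1 s1 s1^-1 s1^-1 s1 s1^-1 s1^-1 s1^-1 s1 s1^-1 s1 on 2 strands reduces by inverse Markov moves (closure unchanged at each step):
  Deconjugate: the word is γ·β·γ⁻¹ with γ = s1^-1 (prefix) and γ⁻¹ = s1 (suffix); strip both.
  Deconjugate: the word is γ·β·γ⁻¹ with γ = s1 s1^-1 (prefix) and γ⁻¹ = s1 s1^-1 (suffix); strip both.
Reduced to β = s1^-1 s1 s1^-1 s1^-1 s1^-1 on 2 strands, 5 crossings.
Braid B: s2^-1 s1^-1 s1^-1 s1 s1^-1 s1^-1 s1^-1 s2 s1 s2 on 3 strands reduces by inverse Markov moves (closure unchanged at each step):
  Deconjugate: the word is γ·β·γ⁻¹ with γ = s2^-1 s1^-1 (prefix) and γ⁻¹ = s1 s2 (suffix); strip both.
  Destabilize: the word has the form β·s2 where s2 occurs only as the final letter (β ∈ B_2); drop it and the last strand → 2 strands.
Reduced to β = s1^-1 s1 s1^-1 s1^-1 s1^-1 on 2 strands, 5 crossings.
Both give the same β = s1^-1 s1 s1^-1 s1^-1 s1^-1 on 2 strands, so one state sum suffices:
First cancel adjacent σ_i σ_i⁻¹ pairs (Reidemeister II — same braid, same closure): s1^-1 s1 s1^-1 s1^-1 s1^-1 → s1^-1 s1^-1 s1^-1.
Braid: s1^-1 s1^-1 s1^-1 on 2 strands, 3 crossings.
Writhe w = (#positive) - (#negative) = 0 - 3 = -3.
Computing the Kauffman bracket via state sum. There are 2^3 = 8 states.
Smooth each crossing (0=||, 1=⌣⌢); contribution A^(Σ sign_k(1-2s_k)) * d^(L-1).
  state 000: A-exp=-3, loops=2, term = A^-3 * d^1
  state 001: A-exp=-1, loops=1, term = A^-1 * d^0
  state 010: A-exp=-1, loops=1, term = A^-1 * d^0
  state 011: A-exp=+1, loops=2, term = A^1 * d^1
  state 100: A-exp=-1, loops=1, term = A^-1 * d^0
  state 101: A-exp=+1, loops=2, term = A^1 * d^1
  state 110: A-exp=+1, loops=2, term = A^1 * d^1
  state 111: A-exp=+3, loops=3, term = A^3 * d^2
Collect the terms by A-exponent (count of states per loop number):
Powers of d = -A^2 - A^-2: d^2 = A^4 + 2 + A^-4.
  A^3 * (d^2) = A^7 + 2*A^3 + A^-1
  A^1 * (3*d) = -3*A^3 - 3*A^-1
  A^-1 * (3) = 3*A^-1
  A^-3 * (d) = -A^-1 - A^-5
Summing the groups: <K> = A^7 - A^3 - A^-5
Normalise by the writhe: (-A^3)^(-w) = (-A^3)^(3) = -A^9, so f(A) = -A^9 * <K> = -A^16 + A^12 + A^4.
Substitute A = t^(-1/4), i.e. A^e → t^(-e/4): V(t) = t^-1 + t^-3 - t^-4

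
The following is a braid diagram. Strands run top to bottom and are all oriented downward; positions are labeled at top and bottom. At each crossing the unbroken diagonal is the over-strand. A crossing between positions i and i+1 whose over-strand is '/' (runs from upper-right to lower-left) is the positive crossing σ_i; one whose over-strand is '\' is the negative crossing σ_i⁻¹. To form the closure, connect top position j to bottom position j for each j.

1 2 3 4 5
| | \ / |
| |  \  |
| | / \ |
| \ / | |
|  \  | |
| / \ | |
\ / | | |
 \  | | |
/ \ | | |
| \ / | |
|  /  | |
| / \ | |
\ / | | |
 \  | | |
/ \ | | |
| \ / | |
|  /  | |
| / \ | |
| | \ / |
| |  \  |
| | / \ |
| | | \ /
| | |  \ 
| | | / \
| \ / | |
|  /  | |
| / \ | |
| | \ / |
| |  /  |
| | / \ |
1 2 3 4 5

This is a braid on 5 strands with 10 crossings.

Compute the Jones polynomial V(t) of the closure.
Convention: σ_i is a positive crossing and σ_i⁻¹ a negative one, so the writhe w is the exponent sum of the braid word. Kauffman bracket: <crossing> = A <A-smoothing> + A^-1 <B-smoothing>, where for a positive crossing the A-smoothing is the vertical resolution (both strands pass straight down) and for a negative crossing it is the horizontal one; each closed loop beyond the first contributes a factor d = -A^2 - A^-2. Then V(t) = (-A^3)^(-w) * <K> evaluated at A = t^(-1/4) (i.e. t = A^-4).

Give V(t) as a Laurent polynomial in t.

Reading the diagram top to bottom ('/'-over between positions i,i+1 = s_i, '\'-over = s_i^-1): braid word = s3^-1 s2^-1 s1^-1 s2 s1^-1 s2 s3^-1 s4^-1 s2 s3.
The presented braid s3^-1 s2^-1 s1^-1 s2 s1^-1 s2 s3^-1 s4^-1 s2 s3 on 5 strands reduces by inverse Markov moves (closure unchanged at each step):
  Deconjugate: the word is γ·β·γ⁻¹ with γ = s3^-1 s2^-1 (prefix) and γ⁻¹ = s2 s3 (suffix); strip both.
  Destabilize: the word has the form β·s4^-1 where s4^-1 occurs only as the final letter (β ∈ B_4); drop it and the last strand → 4 strands.
  Destabilize: the word has the form β·s3^-1 where s3^-1 occurs only as the final letter (β ∈ B_3); drop it and the last strand → 3 strands.
Reduced to β = s1^-1 s2 s1^-1 s2 on 3 strands, 4 crossings.
Compute on β:
Braid: s1^-1 s2 s1^-1 s2 on 3 strands, 4 crossings.
Writhe w = (#positive) - (#negative) = 2 - 2 = 0.
State-sum expansion of <K>. There are 2^4 = 16 states.
Smooth each crossing (0=||, 1=⌣⌢); contribution A^(Σ sign_k(1-2s_k)) * d^(L-1).
  state 0000: A-exp=+0, loops=3, term = A^0 * d^2
  state 0001: A-exp=-2, loops=2, term = A^-2 * d^1
  state 0010: A-exp=+2, loops=2, term = A^2 * d^1
  state 0011: A-exp=+0, loops=1, term = A^0 * d^0
  state 0100: A-exp=-2, loops=2, term = A^-2 * d^1
  state 0101: A-exp=-4, loops=3, term = A^-4 * d^2
  state 0110: A-exp=+0, loops=1, term = A^0 * d^0
  state 0111: A-exp=-2, loops=2, term = A^-2 * d^1
  state 1000: A-exp=+2, loops=2, term = A^2 * d^1
  state 1001: A-exp=+0, loops=1, term = A^0 * d^0
  state 1010: A-exp=+4, loops=3, term = A^4 * d^2
  state 1011: A-exp=+2, loops=2, term = A^2 * d^1
  state 1100: A-exp=+0, loops=1, term = A^0 * d^0
  state 1101: A-exp=-2, loops=2, term = A^-2 * d^1
  state 1110: A-exp=+2, loops=2, term = A^2 * d^1
  state 1111: A-exp=+0, loops=1, term = A^0 * d^0
Collect the terms by A-exponent (count of states per loop number):
Powers of d = -A^2 - A^-2: d^2 = A^4 + 2 + A^-4.
  A^4 * (d^2) = A^8 + 2*A^4 + 1
  A^2 * (4*d) = -4*A^4 - 4
  A^0 * (5 + d^2) = A^4 + 7 + A^-4
  A^-2 * (4*d) = -4 - 4*A^-4
  A^-4 * (d^2) = 1 + 2*A^-4 + A^-8
Summing the groups: <K> = A^8 - A^4 + 1 - A^-4 + A^-8
Normalise by the writhe: (-A^3)^(-w) = (-A^3)^(0) = 1, so f(A) = 1 * <K> = A^8 - A^4 + 1 - A^-4 + A^-8.
Substitute A = t^(-1/4), i.e. A^e → t^(-e/4): V(t) = t^2 - t + 1 - t^-1 + t^-2

Answer: t^2 - t + 1 - t^-1 + t^-2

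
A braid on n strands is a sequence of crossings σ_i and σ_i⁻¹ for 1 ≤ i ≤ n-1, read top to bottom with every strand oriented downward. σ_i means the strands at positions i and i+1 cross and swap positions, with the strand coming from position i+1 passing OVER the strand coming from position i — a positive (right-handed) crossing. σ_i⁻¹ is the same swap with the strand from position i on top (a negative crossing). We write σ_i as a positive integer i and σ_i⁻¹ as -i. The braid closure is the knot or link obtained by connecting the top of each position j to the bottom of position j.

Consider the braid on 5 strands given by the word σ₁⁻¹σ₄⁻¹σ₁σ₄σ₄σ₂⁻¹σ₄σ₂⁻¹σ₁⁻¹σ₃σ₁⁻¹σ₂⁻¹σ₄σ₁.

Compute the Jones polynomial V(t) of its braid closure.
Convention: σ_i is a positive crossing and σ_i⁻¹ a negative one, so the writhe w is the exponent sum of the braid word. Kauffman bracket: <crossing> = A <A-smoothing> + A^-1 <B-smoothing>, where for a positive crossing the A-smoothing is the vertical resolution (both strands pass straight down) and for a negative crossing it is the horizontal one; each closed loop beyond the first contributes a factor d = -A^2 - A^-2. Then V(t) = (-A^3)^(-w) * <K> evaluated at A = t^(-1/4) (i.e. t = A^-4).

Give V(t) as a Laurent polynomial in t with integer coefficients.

-t^3 + 2*t^2 - 3*t + 4 - 3*t^-1 + 4*t^-2 - 2*t^-3 + t^-4 - t^-5

Derivation:
The presented braid s1^-1 s4^-1 s1 s4 s4 s2^-1 s4 s2^-1 s1^-1 s3 s1^-1 s2^-1 s4 s1 on 5 strands reduces by inverse Markov moves (closure unchanged at each step):
  Deconjugate: the word is γ·β·γ⁻¹ with γ = s1^-1 s4^-1 (prefix) and γ⁻¹ = s4 s1 (suffix); strip both.
Reduced to β = s1 s4 s4 s2^-1 s4 s2^-1 s1^-1 s3 s1^-1 s2^-1 on 5 strands, 10 crossings.
Compute on β:
Braid: s1 s4 s4 s2^-1 s4 s2^-1 s1^-1 s3 s1^-1 s2^-1 on 5 strands, 10 crossings.
Writhe w = (#positive) - (#negative) = 5 - 5 = 0.
State-sum expansion of <K>. There are 2^10 = 1024 states.
For each crossing: s=0 is the vertical smoothing, s=1 horizontal. Crossing k contributes A^(sign_k * (1 - 2*s_k)); loop factor d = -A^2 - A^-2.
Tabulate the states by total A-exponent and number of loops L (A-exp: L × count):
  A^10: L=6 ×1
  A^8: L=5 ×10
  A^6: L=4 ×40, L=6 ×5
  A^4: L=3 ×80, L=5 ×39, L=7 ×1
  A^2: L=2 ×79, L=4 ×117, L=6 ×14
  A^0: L=1 ×30, L=3 ×158, L=5 ×62, L=7 ×2
  A^-2: L=2 ×84, L=4 ×111, L=6 ×15
  A^-4: L=1 ×9, L=3 ×74, L=5 ×36, L=7 ×1
  A^-6: L=2 ×12, L=4 ×29, L=6 ×4
  A^-8: L=3 ×6, L=5 ×4
  A^-10: L=4 ×1
Each group contributes A^e * Σ count * d^(L-1):
Powers of d = -A^2 - A^-2: d^2 = A^4 + 2 + A^-4; d^3 = -A^6 - 3*A^2 - 3*A^-2 - A^-6; d^4 = A^8 + 4*A^4 + 6 + 4*A^-4 + A^-8; d^5 = -A^10 - 5*A^6 - 10*A^2 - 10*A^-2 - 5*A^-6 - A^-10; d^6 = A^12 + 6*A^8 + 15*A^4 + 20 + 15*A^-4 + 6*A^-8 + A^-12.
  A^10 * (d^5) = -A^20 - 5*A^16 - 10*A^12 - 10*A^8 - 5*A^4 - 1
  A^8 * (10*d^4) = 10*A^16 + 40*A^12 + 60*A^8 + 40*A^4 + 10
  A^6 * (40*d^3 + 5*d^5) = -5*A^16 - 65*A^12 - 170*A^8 - 170*A^4 - 65 - 5*A^-4
  A^4 * (80*d^2 + 39*d^4 + d^6) = A^16 + 45*A^12 + 251*A^8 + 414*A^4 + 251 + 45*A^-4 + A^-8
  A^2 * (79*d + 117*d^3 + 14*d^5) = -14*A^12 - 187*A^8 - 570*A^4 - 570 - 187*A^-4 - 14*A^-8
  A^0 * (30 + 158*d^2 + 62*d^4 + 2*d^6) = 2*A^12 + 74*A^8 + 436*A^4 + 758 + 436*A^-4 + 74*A^-8 + 2*A^-12
  A^-2 * (84*d + 111*d^3 + 15*d^5) = -15*A^8 - 186*A^4 - 567 - 567*A^-4 - 186*A^-8 - 15*A^-12
  A^-4 * (9 + 74*d^2 + 36*d^4 + d^6) = A^8 + 42*A^4 + 233 + 393*A^-4 + 233*A^-8 + 42*A^-12 + A^-16
  A^-6 * (12*d + 29*d^3 + 4*d^5) = -4*A^4 - 49 - 139*A^-4 - 139*A^-8 - 49*A^-12 - 4*A^-16
  A^-8 * (6*d^2 + 4*d^4) = 4 + 22*A^-4 + 36*A^-8 + 22*A^-12 + 4*A^-16
  A^-10 * (d^3) = -A^-4 - 3*A^-8 - 3*A^-12 - A^-16
Summing the groups: <K> = -A^20 + A^16 - 2*A^12 + 4*A^8 - 3*A^4 + 4 - 3*A^-4 + 2*A^-8 - A^-12
Normalise by the writhe: (-A^3)^(-w) = (-A^3)^(0) = 1, so f(A) = 1 * <K> = -A^20 + A^16 - 2*A^12 + 4*A^8 - 3*A^4 + 4 - 3*A^-4 + 2*A^-8 - A^-12.
Substitute A = t^(-1/4), i.e. A^e → t^(-e/4): V(t) = -t^3 + 2*t^2 - 3*t + 4 - 3*t^-1 + 4*t^-2 - 2*t^-3 + t^-4 - t^-5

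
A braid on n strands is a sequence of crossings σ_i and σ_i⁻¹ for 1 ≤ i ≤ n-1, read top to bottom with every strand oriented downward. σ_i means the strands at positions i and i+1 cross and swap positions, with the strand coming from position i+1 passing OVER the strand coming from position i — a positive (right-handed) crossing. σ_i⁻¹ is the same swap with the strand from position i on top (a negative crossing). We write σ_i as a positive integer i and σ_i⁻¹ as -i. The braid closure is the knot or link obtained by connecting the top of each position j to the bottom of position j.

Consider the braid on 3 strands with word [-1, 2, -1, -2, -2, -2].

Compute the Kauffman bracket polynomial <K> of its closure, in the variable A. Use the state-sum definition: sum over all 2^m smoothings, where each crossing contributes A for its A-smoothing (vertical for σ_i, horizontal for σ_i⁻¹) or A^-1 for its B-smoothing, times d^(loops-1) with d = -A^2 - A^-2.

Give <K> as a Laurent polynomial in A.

Braid: s1^-1 s2 s1^-1 s2^-1 s2^-1 s2^-1 on 3 strands, 6 crossings.
Writhe w = (#positive) - (#negative) = 1 - 5 = -4.
State-sum expansion of <K>. There are 2^6 = 64 states.
For each crossing: s=0 is the vertical smoothing, s=1 horizontal. Crossing k contributes A^(sign_k * (1 - 2*s_k)); loop factor d = -A^2 - A^-2.
Tabulate the states by total A-exponent and number of loops L (A-exp: L × count):
  A^6: L=4 ×1
  A^4: L=3 ×6
  A^2: L=2 ×12, L=4 ×3
  A^0: L=1 ×9, L=3 ×10, L=5 ×1
  A^-2: L=2 ×12, L=4 ×3
  A^-4: L=1 ×2, L=3 ×4
  A^-6: L=2 ×1
Each group contributes A^e * Σ count * d^(L-1):
Powers of d = -A^2 - A^-2: d^2 = A^4 + 2 + A^-4; d^3 = -A^6 - 3*A^2 - 3*A^-2 - A^-6; d^4 = A^8 + 4*A^4 + 6 + 4*A^-4 + A^-8.
  A^6 * (d^3) = -A^12 - 3*A^8 - 3*A^4 - 1
  A^4 * (6*d^2) = 6*A^8 + 12*A^4 + 6
  A^2 * (12*d + 3*d^3) = -3*A^8 - 21*A^4 - 21 - 3*A^-4
  A^0 * (9 + 10*d^2 + d^4) = A^8 + 14*A^4 + 35 + 14*A^-4 + A^-8
  A^-2 * (12*d + 3*d^3) = -3*A^4 - 21 - 21*A^-4 - 3*A^-8
  A^-4 * (2 + 4*d^2) = 4 + 10*A^-4 + 4*A^-8
  A^-6 * (d) = -A^-4 - A^-8
Summing the groups: <K> = -A^12 + A^8 - A^4 + 2 - A^-4 + A^-8

Answer: -A^12 + A^8 - A^4 + 2 - A^-4 + A^-8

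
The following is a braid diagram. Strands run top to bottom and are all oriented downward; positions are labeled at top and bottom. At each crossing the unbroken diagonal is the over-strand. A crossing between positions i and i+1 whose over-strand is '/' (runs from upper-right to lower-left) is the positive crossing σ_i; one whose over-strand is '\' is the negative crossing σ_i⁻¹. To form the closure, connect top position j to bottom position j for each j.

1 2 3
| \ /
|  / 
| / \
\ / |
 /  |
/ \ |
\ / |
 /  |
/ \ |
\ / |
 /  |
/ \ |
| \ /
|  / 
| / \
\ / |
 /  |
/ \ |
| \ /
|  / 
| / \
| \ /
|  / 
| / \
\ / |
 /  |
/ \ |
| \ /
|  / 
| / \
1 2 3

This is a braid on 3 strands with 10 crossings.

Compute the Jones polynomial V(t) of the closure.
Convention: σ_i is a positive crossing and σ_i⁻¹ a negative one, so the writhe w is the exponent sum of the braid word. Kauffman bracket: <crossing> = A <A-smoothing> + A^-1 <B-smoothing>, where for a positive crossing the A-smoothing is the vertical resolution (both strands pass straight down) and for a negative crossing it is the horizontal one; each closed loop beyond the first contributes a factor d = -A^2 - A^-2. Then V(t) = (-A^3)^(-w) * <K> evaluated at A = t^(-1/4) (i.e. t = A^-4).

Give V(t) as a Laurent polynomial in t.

Reading the diagram top to bottom ('/'-over between positions i,i+1 = s_i, '\'-over = s_i^-1): braid word = s2 s1 s1 s1 s2 s1 s2 s2 s1 s2.
Braid: s2 s1 s1 s1 s2 s1 s2 s2 s1 s2 on 3 strands, 10 crossings.
Writhe w = (#positive) - (#negative) = 10 - 0 = 10.
State-sum expansion of <K>. There are 2^10 = 1024 states.
Smooth each crossing (0=||, 1=⌣⌢); contribution A^(Σ sign_k(1-2s_k)) * d^(L-1).
Tabulate the states by total A-exponent and number of loops L (A-exp: L × count):
  A^10: L=3 ×1
  A^8: L=2 ×10
  A^6: L=1 ×25, L=3 ×20
  A^4: L=2 ×100, L=4 ×20
  A^2: L=1 ×36, L=3 ×164, L=5 ×10
  A^0: L=2 ×108, L=4 ×142, L=6 ×2
  A^-2: L=1 ×12, L=3 ×129, L=5 ×69
  A^-4: L=2 ×24, L=4 ×78, L=6 ×18
  A^-6: L=3 ×19, L=5 ×24, L=7 ×2
  A^-8: L=4 ×7, L=6 ×3
  A^-10: L=5 ×1
Each group contributes A^e * Σ count * d^(L-1):
Powers of d = -A^2 - A^-2: d^2 = A^4 + 2 + A^-4; d^3 = -A^6 - 3*A^2 - 3*A^-2 - A^-6; d^4 = A^8 + 4*A^4 + 6 + 4*A^-4 + A^-8; d^5 = -A^10 - 5*A^6 - 10*A^2 - 10*A^-2 - 5*A^-6 - A^-10; d^6 = A^12 + 6*A^8 + 15*A^4 + 20 + 15*A^-4 + 6*A^-8 + A^-12.
  A^10 * (d^2) = A^14 + 2*A^10 + A^6
  A^8 * (10*d) = -10*A^10 - 10*A^6
  A^6 * (25 + 20*d^2) = 20*A^10 + 65*A^6 + 20*A^2
  A^4 * (100*d + 20*d^3) = -20*A^10 - 160*A^6 - 160*A^2 - 20*A^-2
  A^2 * (36 + 164*d^2 + 10*d^4) = 10*A^10 + 204*A^6 + 424*A^2 + 204*A^-2 + 10*A^-6
  A^0 * (108*d + 142*d^3 + 2*d^5) = -2*A^10 - 152*A^6 - 554*A^2 - 554*A^-2 - 152*A^-6 - 2*A^-10
  A^-2 * (12 + 129*d^2 + 69*d^4) = 69*A^6 + 405*A^2 + 684*A^-2 + 405*A^-6 + 69*A^-10
  A^-4 * (24*d + 78*d^3 + 18*d^5) = -18*A^6 - 168*A^2 - 438*A^-2 - 438*A^-6 - 168*A^-10 - 18*A^-14
  A^-6 * (19*d^2 + 24*d^4 + 2*d^6) = 2*A^6 + 36*A^2 + 145*A^-2 + 222*A^-6 + 145*A^-10 + 36*A^-14 + 2*A^-18
  A^-8 * (7*d^3 + 3*d^5) = -3*A^2 - 22*A^-2 - 51*A^-6 - 51*A^-10 - 22*A^-14 - 3*A^-18
  A^-10 * (d^4) = A^-2 + 4*A^-6 + 6*A^-10 + 4*A^-14 + A^-18
Summing the groups: <K> = A^14 + A^6 - A^-10
Normalise by the writhe: (-A^3)^(-w) = (-A^3)^(-10) = A^-30, so f(A) = A^-30 * <K> = A^-16 + A^-24 - A^-40.
Substitute A = t^(-1/4), i.e. A^e → t^(-e/4): V(t) = -t^10 + t^6 + t^4

Answer: -t^10 + t^6 + t^4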